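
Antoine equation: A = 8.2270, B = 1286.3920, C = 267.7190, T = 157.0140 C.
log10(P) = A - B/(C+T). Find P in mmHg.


C+T = 424.7330
B/(C+T) = 3.0287
log10(P) = 8.2270 - 3.0287 = 5.1983
P = 10^5.1983 = 157867.4352 mmHg

157867.4352 mmHg


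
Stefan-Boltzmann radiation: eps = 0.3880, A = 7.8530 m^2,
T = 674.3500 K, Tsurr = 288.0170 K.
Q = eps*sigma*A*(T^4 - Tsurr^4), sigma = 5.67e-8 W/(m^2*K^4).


T^4 = 2.0680e+11
Tsurr^4 = 6.8813e+09
Q = 0.3880 * 5.67e-8 * 7.8530 * 1.9991e+11 = 34537.7731 W

34537.7731 W


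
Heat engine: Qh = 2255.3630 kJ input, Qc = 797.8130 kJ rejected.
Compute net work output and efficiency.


W = 2255.3630 - 797.8130 = 1457.5500 kJ
eta = 1457.5500 / 2255.3630 = 0.6463 = 64.6260%

W = 1457.5500 kJ, eta = 64.6260%


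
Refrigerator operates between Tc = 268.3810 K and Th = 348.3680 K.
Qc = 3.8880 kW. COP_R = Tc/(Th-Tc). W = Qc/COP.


COP = 268.3810 / 79.9870 = 3.3553
W = 3.8880 / 3.3553 = 1.1588 kW

COP = 3.3553, W = 1.1588 kW


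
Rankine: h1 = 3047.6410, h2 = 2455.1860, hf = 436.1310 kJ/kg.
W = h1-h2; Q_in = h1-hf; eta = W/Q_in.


W = 592.4550 kJ/kg
Q_in = 2611.5100 kJ/kg
eta = 0.2269 = 22.6863%

eta = 22.6863%


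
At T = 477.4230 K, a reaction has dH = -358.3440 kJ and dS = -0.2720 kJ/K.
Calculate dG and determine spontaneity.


T*dS = 477.4230 * -0.2720 = -129.8591 kJ
dG = -358.3440 + 129.8591 = -228.4849 kJ (spontaneous)

dG = -228.4849 kJ, spontaneous


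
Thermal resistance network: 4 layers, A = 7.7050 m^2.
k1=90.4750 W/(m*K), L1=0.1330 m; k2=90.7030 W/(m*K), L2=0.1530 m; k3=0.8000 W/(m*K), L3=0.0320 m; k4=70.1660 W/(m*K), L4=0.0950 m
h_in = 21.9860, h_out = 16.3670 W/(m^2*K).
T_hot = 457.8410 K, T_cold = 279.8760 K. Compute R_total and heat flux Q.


R_conv_in = 1/(21.9860*7.7050) = 0.0059
R_1 = 0.1330/(90.4750*7.7050) = 0.0002
R_2 = 0.1530/(90.7030*7.7050) = 0.0002
R_3 = 0.0320/(0.8000*7.7050) = 0.0052
R_4 = 0.0950/(70.1660*7.7050) = 0.0002
R_conv_out = 1/(16.3670*7.7050) = 0.0079
R_total = 0.0196 K/W
Q = 177.9650 / 0.0196 = 9075.3509 W

R_total = 0.0196 K/W, Q = 9075.3509 W


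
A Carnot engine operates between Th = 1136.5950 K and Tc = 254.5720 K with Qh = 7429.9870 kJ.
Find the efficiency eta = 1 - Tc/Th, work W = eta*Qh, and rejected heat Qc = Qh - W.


eta = 1 - 254.5720/1136.5950 = 0.7760
W = 0.7760 * 7429.9870 = 5765.8352 kJ
Qc = 7429.9870 - 5765.8352 = 1664.1518 kJ

eta = 77.6022%, W = 5765.8352 kJ, Qc = 1664.1518 kJ


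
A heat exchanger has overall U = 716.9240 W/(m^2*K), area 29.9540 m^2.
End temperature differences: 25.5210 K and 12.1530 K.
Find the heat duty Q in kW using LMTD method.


LMTD = 18.0180 K
Q = 716.9240 * 29.9540 * 18.0180 = 386931.4501 W = 386.9315 kW

386.9315 kW


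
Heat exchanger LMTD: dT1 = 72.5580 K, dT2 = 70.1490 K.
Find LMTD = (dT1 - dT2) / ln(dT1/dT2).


dT1/dT2 = 1.0343
ln(dT1/dT2) = 0.0338
LMTD = 2.4090 / 0.0338 = 71.3467 K

71.3467 K


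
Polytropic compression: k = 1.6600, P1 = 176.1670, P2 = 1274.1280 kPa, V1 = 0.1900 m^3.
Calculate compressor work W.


(k-1)/k = 0.3976
(P2/P1)^exp = 2.1961
W = 2.5152 * 176.1670 * 0.1900 * (2.1961 - 1) = 100.6923 kJ

100.6923 kJ


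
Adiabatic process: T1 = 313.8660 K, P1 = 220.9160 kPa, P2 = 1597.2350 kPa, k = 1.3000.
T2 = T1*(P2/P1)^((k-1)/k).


(k-1)/k = 0.2308
(P2/P1)^exp = 1.5786
T2 = 313.8660 * 1.5786 = 495.4590 K

495.4590 K


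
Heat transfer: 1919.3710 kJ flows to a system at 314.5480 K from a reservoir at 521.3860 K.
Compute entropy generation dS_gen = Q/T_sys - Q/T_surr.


dS_sys = 1919.3710/314.5480 = 6.1020 kJ/K
dS_surr = -1919.3710/521.3860 = -3.6813 kJ/K
dS_gen = 6.1020 - 3.6813 = 2.4207 kJ/K (irreversible)

dS_gen = 2.4207 kJ/K, irreversible


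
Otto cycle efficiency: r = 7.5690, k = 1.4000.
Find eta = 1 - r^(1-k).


r^(k-1) = 2.2471
eta = 1 - 1/2.2471 = 0.5550 = 55.4975%

55.4975%


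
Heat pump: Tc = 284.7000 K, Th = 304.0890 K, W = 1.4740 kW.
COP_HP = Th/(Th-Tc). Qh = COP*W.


COP = 304.0890 / 19.3890 = 15.6836
Qh = 15.6836 * 1.4740 = 23.1176 kW

COP = 15.6836, Qh = 23.1176 kW


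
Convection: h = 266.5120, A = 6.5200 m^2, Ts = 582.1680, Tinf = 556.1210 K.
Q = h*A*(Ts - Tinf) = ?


dT = 26.0470 K
Q = 266.5120 * 6.5200 * 26.0470 = 45260.7842 W

45260.7842 W


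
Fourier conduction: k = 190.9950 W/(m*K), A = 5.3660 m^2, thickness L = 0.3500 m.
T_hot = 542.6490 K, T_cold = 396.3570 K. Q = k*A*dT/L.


dT = 146.2920 K
Q = 190.9950 * 5.3660 * 146.2920 / 0.3500 = 428376.0673 W

428376.0673 W


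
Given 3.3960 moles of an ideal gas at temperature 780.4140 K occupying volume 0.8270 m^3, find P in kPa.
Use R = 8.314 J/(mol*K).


P = nRT/V = 3.3960 * 8.314 * 780.4140 / 0.8270
= 22034.4773 / 0.8270 = 26643.8662 Pa = 26.6439 kPa

26.6439 kPa


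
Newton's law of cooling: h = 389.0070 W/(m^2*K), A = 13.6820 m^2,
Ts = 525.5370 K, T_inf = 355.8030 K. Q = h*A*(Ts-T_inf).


dT = 169.7340 K
Q = 389.0070 * 13.6820 * 169.7340 = 903391.1848 W

903391.1848 W


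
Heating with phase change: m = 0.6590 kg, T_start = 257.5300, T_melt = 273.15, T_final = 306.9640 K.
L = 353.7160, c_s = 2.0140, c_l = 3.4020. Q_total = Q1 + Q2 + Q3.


Q1 (sensible, solid) = 0.6590 * 2.0140 * 15.6200 = 20.7313 kJ
Q2 (latent) = 0.6590 * 353.7160 = 233.0988 kJ
Q3 (sensible, liquid) = 0.6590 * 3.4020 * 33.8140 = 75.8082 kJ
Q_total = 329.6383 kJ

329.6383 kJ


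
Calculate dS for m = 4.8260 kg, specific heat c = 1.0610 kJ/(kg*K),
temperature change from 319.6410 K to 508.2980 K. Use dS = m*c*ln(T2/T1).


T2/T1 = 1.5902
ln(T2/T1) = 0.4639
dS = 4.8260 * 1.0610 * 0.4639 = 2.3752 kJ/K

2.3752 kJ/K


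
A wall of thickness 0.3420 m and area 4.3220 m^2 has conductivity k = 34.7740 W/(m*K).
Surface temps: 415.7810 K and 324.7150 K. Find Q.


dT = 91.0660 K
Q = 34.7740 * 4.3220 * 91.0660 / 0.3420 = 40019.3073 W

40019.3073 W


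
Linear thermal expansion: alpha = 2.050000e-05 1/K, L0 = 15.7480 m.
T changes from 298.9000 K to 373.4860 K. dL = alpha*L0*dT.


dT = 74.5860 K
dL = 2.050000e-05 * 15.7480 * 74.5860 = 0.024079 m
L_final = 15.772079 m

dL = 0.024079 m


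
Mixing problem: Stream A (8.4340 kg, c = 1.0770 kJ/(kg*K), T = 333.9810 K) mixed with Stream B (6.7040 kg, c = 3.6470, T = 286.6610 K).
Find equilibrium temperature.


num = 10042.4037
den = 33.5329
Tf = 299.4791 K

299.4791 K


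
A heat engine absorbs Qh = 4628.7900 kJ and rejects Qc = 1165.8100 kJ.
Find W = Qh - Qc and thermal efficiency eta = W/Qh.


W = 4628.7900 - 1165.8100 = 3462.9800 kJ
eta = 3462.9800 / 4628.7900 = 0.7481 = 74.8139%

W = 3462.9800 kJ, eta = 74.8139%


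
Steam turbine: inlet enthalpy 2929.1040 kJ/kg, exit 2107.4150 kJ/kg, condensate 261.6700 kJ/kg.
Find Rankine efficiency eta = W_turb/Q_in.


W = 821.6890 kJ/kg
Q_in = 2667.4340 kJ/kg
eta = 0.3080 = 30.8045%

eta = 30.8045%


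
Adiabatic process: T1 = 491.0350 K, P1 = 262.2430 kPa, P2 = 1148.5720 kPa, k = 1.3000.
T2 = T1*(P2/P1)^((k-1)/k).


(k-1)/k = 0.2308
(P2/P1)^exp = 1.4061
T2 = 491.0350 * 1.4061 = 690.4629 K

690.4629 K


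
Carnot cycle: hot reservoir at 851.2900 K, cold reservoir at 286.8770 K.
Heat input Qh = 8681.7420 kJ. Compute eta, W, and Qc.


eta = 1 - 286.8770/851.2900 = 0.6630
W = 0.6630 * 8681.7420 = 5756.0738 kJ
Qc = 8681.7420 - 5756.0738 = 2925.6682 kJ

eta = 66.3009%, W = 5756.0738 kJ, Qc = 2925.6682 kJ


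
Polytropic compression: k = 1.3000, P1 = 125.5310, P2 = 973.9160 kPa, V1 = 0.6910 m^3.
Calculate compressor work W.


(k-1)/k = 0.2308
(P2/P1)^exp = 1.6045
W = 4.3333 * 125.5310 * 0.6910 * (1.6045 - 1) = 227.2093 kJ

227.2093 kJ


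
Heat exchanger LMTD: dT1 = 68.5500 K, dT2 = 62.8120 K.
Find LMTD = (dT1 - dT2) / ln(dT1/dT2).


dT1/dT2 = 1.0914
ln(dT1/dT2) = 0.0874
LMTD = 5.7380 / 0.0874 = 65.6392 K

65.6392 K


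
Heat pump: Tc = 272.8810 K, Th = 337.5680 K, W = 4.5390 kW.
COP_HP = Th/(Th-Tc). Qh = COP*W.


COP = 337.5680 / 64.6870 = 5.2185
Qh = 5.2185 * 4.5390 = 23.6867 kW

COP = 5.2185, Qh = 23.6867 kW


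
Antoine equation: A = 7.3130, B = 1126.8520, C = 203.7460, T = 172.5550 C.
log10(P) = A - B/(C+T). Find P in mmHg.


C+T = 376.3010
B/(C+T) = 2.9945
log10(P) = 7.3130 - 2.9945 = 4.3185
P = 10^4.3185 = 20818.5474 mmHg

20818.5474 mmHg


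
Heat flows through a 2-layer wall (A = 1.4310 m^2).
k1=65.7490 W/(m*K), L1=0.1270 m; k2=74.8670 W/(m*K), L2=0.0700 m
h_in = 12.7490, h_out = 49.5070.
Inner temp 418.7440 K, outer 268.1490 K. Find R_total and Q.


R_conv_in = 1/(12.7490*1.4310) = 0.0548
R_1 = 0.1270/(65.7490*1.4310) = 0.0013
R_2 = 0.0700/(74.8670*1.4310) = 0.0007
R_conv_out = 1/(49.5070*1.4310) = 0.0141
R_total = 0.0709 K/W
Q = 150.5950 / 0.0709 = 2123.0986 W

R_total = 0.0709 K/W, Q = 2123.0986 W


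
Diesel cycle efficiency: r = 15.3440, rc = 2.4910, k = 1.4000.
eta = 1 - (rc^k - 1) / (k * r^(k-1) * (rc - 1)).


r^(k-1) = 2.9811
rc^k = 3.5886
eta = 0.5840 = 58.4012%

58.4012%


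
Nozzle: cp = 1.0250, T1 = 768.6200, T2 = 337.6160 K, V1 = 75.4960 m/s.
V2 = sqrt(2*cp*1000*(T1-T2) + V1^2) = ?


dT = 431.0040 K
2*cp*1000*dT = 883558.2000
V1^2 = 5699.6460
V2 = sqrt(889257.8460) = 943.0047 m/s

943.0047 m/s


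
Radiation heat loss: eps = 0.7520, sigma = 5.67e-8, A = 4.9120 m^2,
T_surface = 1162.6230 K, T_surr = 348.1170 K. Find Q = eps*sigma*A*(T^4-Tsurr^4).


T^4 = 1.8271e+12
Tsurr^4 = 1.4686e+10
Q = 0.7520 * 5.67e-8 * 4.9120 * 1.8124e+12 = 379585.7990 W

379585.7990 W


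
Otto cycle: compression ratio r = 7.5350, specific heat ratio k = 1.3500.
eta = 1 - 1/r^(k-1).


r^(k-1) = 2.0276
eta = 1 - 1/2.0276 = 0.5068 = 50.6803%

50.6803%


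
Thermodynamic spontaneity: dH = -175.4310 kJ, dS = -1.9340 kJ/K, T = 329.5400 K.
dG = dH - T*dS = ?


T*dS = 329.5400 * -1.9340 = -637.3304 kJ
dG = -175.4310 + 637.3304 = 461.8994 kJ (non-spontaneous)

dG = 461.8994 kJ, non-spontaneous


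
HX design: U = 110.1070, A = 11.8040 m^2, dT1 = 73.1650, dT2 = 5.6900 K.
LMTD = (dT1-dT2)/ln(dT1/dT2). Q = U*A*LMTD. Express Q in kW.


LMTD = 26.4193 K
Q = 110.1070 * 11.8040 * 26.4193 = 34337.2061 W = 34.3372 kW

34.3372 kW


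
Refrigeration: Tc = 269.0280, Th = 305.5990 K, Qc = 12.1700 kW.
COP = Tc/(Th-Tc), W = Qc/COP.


COP = 269.0280 / 36.5710 = 7.3563
W = 12.1700 / 7.3563 = 1.6544 kW

COP = 7.3563, W = 1.6544 kW


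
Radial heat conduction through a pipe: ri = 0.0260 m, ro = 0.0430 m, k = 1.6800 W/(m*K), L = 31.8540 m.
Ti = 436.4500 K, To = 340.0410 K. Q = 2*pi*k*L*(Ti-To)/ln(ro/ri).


dT = 96.4090 K
ln(ro/ri) = 0.5031
Q = 2*pi*1.6800*31.8540*96.4090 / 0.5031 = 64433.7338 W

64433.7338 W


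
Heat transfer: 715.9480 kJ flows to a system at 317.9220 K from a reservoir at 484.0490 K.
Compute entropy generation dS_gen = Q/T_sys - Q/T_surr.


dS_sys = 715.9480/317.9220 = 2.2520 kJ/K
dS_surr = -715.9480/484.0490 = -1.4791 kJ/K
dS_gen = 2.2520 - 1.4791 = 0.7729 kJ/K (irreversible)

dS_gen = 0.7729 kJ/K, irreversible


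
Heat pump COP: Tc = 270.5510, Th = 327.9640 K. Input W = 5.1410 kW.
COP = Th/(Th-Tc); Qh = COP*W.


COP = 327.9640 / 57.4130 = 5.7124
Qh = 5.7124 * 5.1410 = 29.3673 kW

COP = 5.7124, Qh = 29.3673 kW


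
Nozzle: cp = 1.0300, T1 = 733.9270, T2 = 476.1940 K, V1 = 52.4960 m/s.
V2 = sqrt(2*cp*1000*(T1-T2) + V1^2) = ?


dT = 257.7330 K
2*cp*1000*dT = 530929.9800
V1^2 = 2755.8300
V2 = sqrt(533685.8100) = 730.5380 m/s

730.5380 m/s


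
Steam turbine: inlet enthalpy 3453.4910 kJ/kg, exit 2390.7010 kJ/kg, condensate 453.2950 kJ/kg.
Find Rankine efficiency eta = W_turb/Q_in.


W = 1062.7900 kJ/kg
Q_in = 3000.1960 kJ/kg
eta = 0.3542 = 35.4240%

eta = 35.4240%


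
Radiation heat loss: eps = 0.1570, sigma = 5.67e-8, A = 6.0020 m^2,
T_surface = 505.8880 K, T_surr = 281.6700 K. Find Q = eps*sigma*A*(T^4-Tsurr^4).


T^4 = 6.5496e+10
Tsurr^4 = 6.2945e+09
Q = 0.1570 * 5.67e-8 * 6.0020 * 5.9202e+10 = 3163.1102 W

3163.1102 W


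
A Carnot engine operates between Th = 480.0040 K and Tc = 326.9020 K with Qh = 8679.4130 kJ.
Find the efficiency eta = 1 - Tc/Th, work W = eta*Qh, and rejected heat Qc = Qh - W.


eta = 1 - 326.9020/480.0040 = 0.3190
W = 0.3190 * 8679.4130 = 2768.3842 kJ
Qc = 8679.4130 - 2768.3842 = 5911.0288 kJ

eta = 31.8960%, W = 2768.3842 kJ, Qc = 5911.0288 kJ


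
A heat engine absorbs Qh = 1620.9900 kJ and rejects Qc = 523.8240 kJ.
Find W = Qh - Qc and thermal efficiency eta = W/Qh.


W = 1620.9900 - 523.8240 = 1097.1660 kJ
eta = 1097.1660 / 1620.9900 = 0.6768 = 67.6849%

W = 1097.1660 kJ, eta = 67.6849%


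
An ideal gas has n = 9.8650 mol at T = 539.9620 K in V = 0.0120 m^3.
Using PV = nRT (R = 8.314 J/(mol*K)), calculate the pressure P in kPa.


P = nRT/V = 9.8650 * 8.314 * 539.9620 / 0.0120
= 44286.3927 / 0.0120 = 3690532.7276 Pa = 3690.5327 kPa

3690.5327 kPa


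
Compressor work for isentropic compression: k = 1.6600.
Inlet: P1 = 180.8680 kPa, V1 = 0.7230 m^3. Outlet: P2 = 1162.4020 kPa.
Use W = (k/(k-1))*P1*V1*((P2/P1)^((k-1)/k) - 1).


(k-1)/k = 0.3976
(P2/P1)^exp = 2.0953
W = 2.5152 * 180.8680 * 0.7230 * (2.0953 - 1) = 360.2518 kJ

360.2518 kJ


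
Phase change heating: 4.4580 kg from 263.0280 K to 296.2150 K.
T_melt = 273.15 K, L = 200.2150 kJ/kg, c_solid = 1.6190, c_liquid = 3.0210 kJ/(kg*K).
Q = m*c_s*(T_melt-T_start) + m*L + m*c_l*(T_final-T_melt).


Q1 (sensible, solid) = 4.4580 * 1.6190 * 10.1220 = 73.0556 kJ
Q2 (latent) = 4.4580 * 200.2150 = 892.5585 kJ
Q3 (sensible, liquid) = 4.4580 * 3.0210 * 23.0650 = 310.6306 kJ
Q_total = 1276.2446 kJ

1276.2446 kJ


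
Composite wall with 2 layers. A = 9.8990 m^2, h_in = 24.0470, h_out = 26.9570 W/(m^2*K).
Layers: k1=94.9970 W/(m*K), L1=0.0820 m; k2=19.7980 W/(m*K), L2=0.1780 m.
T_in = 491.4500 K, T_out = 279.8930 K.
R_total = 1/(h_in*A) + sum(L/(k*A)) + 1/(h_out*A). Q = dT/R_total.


R_conv_in = 1/(24.0470*9.8990) = 0.0042
R_1 = 0.0820/(94.9970*9.8990) = 8.7199e-05
R_2 = 0.1780/(19.7980*9.8990) = 0.0009
R_conv_out = 1/(26.9570*9.8990) = 0.0037
R_total = 0.0089 K/W
Q = 211.5570 / 0.0089 = 23653.8631 W

R_total = 0.0089 K/W, Q = 23653.8631 W


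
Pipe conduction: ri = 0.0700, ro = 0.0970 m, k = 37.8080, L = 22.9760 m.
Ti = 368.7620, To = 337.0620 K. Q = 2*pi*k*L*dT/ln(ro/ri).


dT = 31.7000 K
ln(ro/ri) = 0.3262
Q = 2*pi*37.8080*22.9760*31.7000 / 0.3262 = 530386.3641 W

530386.3641 W


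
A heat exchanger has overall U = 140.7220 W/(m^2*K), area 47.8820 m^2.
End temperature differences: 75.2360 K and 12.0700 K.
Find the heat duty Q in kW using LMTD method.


LMTD = 34.5187 K
Q = 140.7220 * 47.8820 * 34.5187 = 232588.7395 W = 232.5887 kW

232.5887 kW


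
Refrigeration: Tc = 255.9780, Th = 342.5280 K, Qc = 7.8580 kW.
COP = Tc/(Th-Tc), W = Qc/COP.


COP = 255.9780 / 86.5500 = 2.9576
W = 7.8580 / 2.9576 = 2.6569 kW

COP = 2.9576, W = 2.6569 kW


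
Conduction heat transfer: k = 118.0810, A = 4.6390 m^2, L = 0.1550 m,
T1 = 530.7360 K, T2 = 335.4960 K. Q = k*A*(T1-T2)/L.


dT = 195.2400 K
Q = 118.0810 * 4.6390 * 195.2400 / 0.1550 = 689987.9333 W

689987.9333 W


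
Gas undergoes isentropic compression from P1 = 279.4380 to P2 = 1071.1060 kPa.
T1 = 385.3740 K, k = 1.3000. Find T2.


(k-1)/k = 0.2308
(P2/P1)^exp = 1.3635
T2 = 385.3740 * 1.3635 = 525.4690 K

525.4690 K


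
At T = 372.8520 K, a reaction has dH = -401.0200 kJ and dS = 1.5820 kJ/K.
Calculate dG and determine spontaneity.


T*dS = 372.8520 * 1.5820 = 589.8519 kJ
dG = -401.0200 - 589.8519 = -990.8719 kJ (spontaneous)

dG = -990.8719 kJ, spontaneous


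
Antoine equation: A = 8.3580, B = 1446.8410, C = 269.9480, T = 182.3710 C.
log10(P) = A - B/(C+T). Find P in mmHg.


C+T = 452.3190
B/(C+T) = 3.1987
log10(P) = 8.3580 - 3.1987 = 5.1593
P = 10^5.1593 = 144305.1527 mmHg

144305.1527 mmHg


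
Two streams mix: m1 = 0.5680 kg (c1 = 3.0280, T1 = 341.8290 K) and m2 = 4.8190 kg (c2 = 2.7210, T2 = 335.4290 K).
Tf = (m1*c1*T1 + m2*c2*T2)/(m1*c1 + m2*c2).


num = 4986.2255
den = 14.8324
Tf = 336.1711 K

336.1711 K


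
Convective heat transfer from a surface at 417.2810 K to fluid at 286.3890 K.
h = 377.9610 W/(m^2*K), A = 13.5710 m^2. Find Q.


dT = 130.8920 K
Q = 377.9610 * 13.5710 * 130.8920 = 671385.4784 W

671385.4784 W


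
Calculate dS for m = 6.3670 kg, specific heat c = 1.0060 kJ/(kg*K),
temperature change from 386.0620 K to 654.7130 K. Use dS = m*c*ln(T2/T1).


T2/T1 = 1.6959
ln(T2/T1) = 0.5282
dS = 6.3670 * 1.0060 * 0.5282 = 3.3832 kJ/K

3.3832 kJ/K


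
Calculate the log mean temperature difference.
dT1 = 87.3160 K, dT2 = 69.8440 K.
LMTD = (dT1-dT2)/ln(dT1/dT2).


dT1/dT2 = 1.2502
ln(dT1/dT2) = 0.2233
LMTD = 17.4720 / 0.2233 = 78.2552 K

78.2552 K


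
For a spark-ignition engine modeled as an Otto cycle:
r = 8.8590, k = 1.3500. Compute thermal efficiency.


r^(k-1) = 2.1458
eta = 1 - 1/2.1458 = 0.5340 = 53.3968%

53.3968%


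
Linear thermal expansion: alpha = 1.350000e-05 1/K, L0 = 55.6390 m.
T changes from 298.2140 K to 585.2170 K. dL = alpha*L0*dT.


dT = 287.0030 K
dL = 1.350000e-05 * 55.6390 * 287.0030 = 0.215576 m
L_final = 55.854576 m

dL = 0.215576 m


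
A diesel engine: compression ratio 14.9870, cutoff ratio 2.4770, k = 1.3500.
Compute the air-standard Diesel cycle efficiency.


r^(k-1) = 2.5793
rc^k = 3.4025
eta = 0.5329 = 53.2855%

53.2855%


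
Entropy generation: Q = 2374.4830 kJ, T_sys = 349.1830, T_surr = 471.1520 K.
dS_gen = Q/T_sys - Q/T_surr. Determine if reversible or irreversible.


dS_sys = 2374.4830/349.1830 = 6.8001 kJ/K
dS_surr = -2374.4830/471.1520 = -5.0397 kJ/K
dS_gen = 6.8001 - 5.0397 = 1.7604 kJ/K (irreversible)

dS_gen = 1.7604 kJ/K, irreversible


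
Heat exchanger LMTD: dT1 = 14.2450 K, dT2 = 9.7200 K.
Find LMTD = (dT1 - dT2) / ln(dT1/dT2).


dT1/dT2 = 1.4655
ln(dT1/dT2) = 0.3822
LMTD = 4.5250 / 0.3822 = 11.8387 K

11.8387 K


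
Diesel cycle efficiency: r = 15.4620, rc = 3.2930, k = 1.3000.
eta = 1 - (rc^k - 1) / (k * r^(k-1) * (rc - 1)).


r^(k-1) = 2.2739
rc^k = 4.7084
eta = 0.4529 = 45.2916%

45.2916%


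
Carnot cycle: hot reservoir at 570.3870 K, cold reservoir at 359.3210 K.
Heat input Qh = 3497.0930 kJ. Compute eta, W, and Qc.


eta = 1 - 359.3210/570.3870 = 0.3700
W = 0.3700 * 3497.0930 = 1294.0643 kJ
Qc = 3497.0930 - 1294.0643 = 2203.0287 kJ

eta = 37.0040%, W = 1294.0643 kJ, Qc = 2203.0287 kJ


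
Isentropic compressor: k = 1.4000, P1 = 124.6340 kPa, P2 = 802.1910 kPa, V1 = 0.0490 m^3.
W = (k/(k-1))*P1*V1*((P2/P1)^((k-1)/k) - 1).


(k-1)/k = 0.2857
(P2/P1)^exp = 1.7023
W = 3.5000 * 124.6340 * 0.0490 * (1.7023 - 1) = 15.0118 kJ

15.0118 kJ


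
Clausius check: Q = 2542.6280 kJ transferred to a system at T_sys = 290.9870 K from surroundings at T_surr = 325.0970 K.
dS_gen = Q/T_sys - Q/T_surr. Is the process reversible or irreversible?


dS_sys = 2542.6280/290.9870 = 8.7379 kJ/K
dS_surr = -2542.6280/325.0970 = -7.8211 kJ/K
dS_gen = 8.7379 - 7.8211 = 0.9168 kJ/K (irreversible)

dS_gen = 0.9168 kJ/K, irreversible


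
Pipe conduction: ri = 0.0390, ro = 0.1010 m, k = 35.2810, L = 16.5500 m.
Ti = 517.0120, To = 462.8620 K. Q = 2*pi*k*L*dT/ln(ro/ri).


dT = 54.1500 K
ln(ro/ri) = 0.9516
Q = 2*pi*35.2810*16.5500*54.1500 / 0.9516 = 208776.4706 W

208776.4706 W


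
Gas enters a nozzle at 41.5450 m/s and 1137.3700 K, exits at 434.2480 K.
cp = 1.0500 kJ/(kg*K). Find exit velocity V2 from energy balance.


dT = 703.1220 K
2*cp*1000*dT = 1476556.2000
V1^2 = 1725.9870
V2 = sqrt(1478282.1870) = 1215.8463 m/s

1215.8463 m/s


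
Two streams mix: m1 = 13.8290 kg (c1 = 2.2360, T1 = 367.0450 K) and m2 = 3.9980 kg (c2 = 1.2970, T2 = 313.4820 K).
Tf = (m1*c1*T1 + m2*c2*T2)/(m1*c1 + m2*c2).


num = 12975.1663
den = 36.1071
Tf = 359.3527 K

359.3527 K


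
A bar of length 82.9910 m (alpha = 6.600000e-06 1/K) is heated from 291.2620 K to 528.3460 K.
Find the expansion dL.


dT = 237.0840 K
dL = 6.600000e-06 * 82.9910 * 237.0840 = 0.129861 m
L_final = 83.120861 m

dL = 0.129861 m


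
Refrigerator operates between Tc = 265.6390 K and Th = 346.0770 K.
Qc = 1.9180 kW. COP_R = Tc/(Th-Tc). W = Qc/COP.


COP = 265.6390 / 80.4380 = 3.3024
W = 1.9180 / 3.3024 = 0.5808 kW

COP = 3.3024, W = 0.5808 kW


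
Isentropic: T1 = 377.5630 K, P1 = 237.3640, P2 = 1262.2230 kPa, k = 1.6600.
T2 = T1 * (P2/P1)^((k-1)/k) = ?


(k-1)/k = 0.3976
(P2/P1)^exp = 1.9433
T2 = 377.5630 * 1.9433 = 733.7180 K

733.7180 K


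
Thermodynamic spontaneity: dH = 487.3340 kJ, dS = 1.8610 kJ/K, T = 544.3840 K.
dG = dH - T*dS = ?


T*dS = 544.3840 * 1.8610 = 1013.0986 kJ
dG = 487.3340 - 1013.0986 = -525.7646 kJ (spontaneous)

dG = -525.7646 kJ, spontaneous


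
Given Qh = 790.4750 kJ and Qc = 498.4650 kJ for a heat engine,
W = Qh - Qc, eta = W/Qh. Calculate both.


W = 790.4750 - 498.4650 = 292.0100 kJ
eta = 292.0100 / 790.4750 = 0.3694 = 36.9411%

W = 292.0100 kJ, eta = 36.9411%


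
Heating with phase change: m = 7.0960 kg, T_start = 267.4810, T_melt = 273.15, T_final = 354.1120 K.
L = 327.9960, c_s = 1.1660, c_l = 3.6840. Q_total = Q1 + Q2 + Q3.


Q1 (sensible, solid) = 7.0960 * 1.1660 * 5.6690 = 46.9049 kJ
Q2 (latent) = 7.0960 * 327.9960 = 2327.4596 kJ
Q3 (sensible, liquid) = 7.0960 * 3.6840 * 80.9620 = 2116.4814 kJ
Q_total = 4490.8460 kJ

4490.8460 kJ


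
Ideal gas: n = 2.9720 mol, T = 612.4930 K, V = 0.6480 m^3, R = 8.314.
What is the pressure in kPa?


P = nRT/V = 2.9720 * 8.314 * 612.4930 / 0.6480
= 15134.2169 / 0.6480 = 23355.2730 Pa = 23.3553 kPa

23.3553 kPa


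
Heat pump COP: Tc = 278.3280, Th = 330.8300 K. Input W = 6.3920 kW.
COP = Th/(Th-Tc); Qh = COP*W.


COP = 330.8300 / 52.5020 = 6.3013
Qh = 6.3013 * 6.3920 = 40.2778 kW

COP = 6.3013, Qh = 40.2778 kW


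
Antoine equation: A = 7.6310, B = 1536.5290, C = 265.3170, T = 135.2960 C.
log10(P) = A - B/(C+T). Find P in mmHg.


C+T = 400.6130
B/(C+T) = 3.8354
log10(P) = 7.6310 - 3.8354 = 3.7956
P = 10^3.7956 = 6245.3290 mmHg

6245.3290 mmHg


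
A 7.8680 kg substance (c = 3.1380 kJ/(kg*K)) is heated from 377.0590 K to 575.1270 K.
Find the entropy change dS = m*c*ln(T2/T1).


T2/T1 = 1.5253
ln(T2/T1) = 0.4222
dS = 7.8680 * 3.1380 * 0.4222 = 10.4238 kJ/K

10.4238 kJ/K


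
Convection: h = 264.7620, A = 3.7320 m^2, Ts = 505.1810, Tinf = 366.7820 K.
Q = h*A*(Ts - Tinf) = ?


dT = 138.3990 K
Q = 264.7620 * 3.7320 * 138.3990 = 136750.9148 W

136750.9148 W


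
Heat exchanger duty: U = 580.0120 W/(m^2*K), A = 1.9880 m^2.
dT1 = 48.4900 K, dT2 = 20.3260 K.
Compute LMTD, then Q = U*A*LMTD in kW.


LMTD = 32.3926 K
Q = 580.0120 * 1.9880 * 32.3926 = 37350.7836 W = 37.3508 kW

37.3508 kW


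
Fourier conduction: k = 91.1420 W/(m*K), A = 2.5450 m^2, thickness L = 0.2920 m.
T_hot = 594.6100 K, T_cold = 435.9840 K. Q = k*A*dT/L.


dT = 158.6260 K
Q = 91.1420 * 2.5450 * 158.6260 / 0.2920 = 126007.9258 W

126007.9258 W


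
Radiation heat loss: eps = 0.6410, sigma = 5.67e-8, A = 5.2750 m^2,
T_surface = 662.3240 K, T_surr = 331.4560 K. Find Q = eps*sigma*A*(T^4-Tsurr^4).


T^4 = 1.9243e+11
Tsurr^4 = 1.2070e+10
Q = 0.6410 * 5.67e-8 * 5.2750 * 1.8036e+11 = 34579.1118 W

34579.1118 W


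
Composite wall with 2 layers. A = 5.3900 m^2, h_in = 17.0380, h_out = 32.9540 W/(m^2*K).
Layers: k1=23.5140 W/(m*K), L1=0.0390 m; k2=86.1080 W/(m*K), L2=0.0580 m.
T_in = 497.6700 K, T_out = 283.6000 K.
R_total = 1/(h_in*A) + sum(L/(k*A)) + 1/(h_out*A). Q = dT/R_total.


R_conv_in = 1/(17.0380*5.3900) = 0.0109
R_1 = 0.0390/(23.5140*5.3900) = 0.0003
R_2 = 0.0580/(86.1080*5.3900) = 0.0001
R_conv_out = 1/(32.9540*5.3900) = 0.0056
R_total = 0.0170 K/W
Q = 214.0700 / 0.0170 = 12628.2098 W

R_total = 0.0170 K/W, Q = 12628.2098 W


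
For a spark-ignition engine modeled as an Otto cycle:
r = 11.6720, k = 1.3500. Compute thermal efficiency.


r^(k-1) = 2.3632
eta = 1 - 1/2.3632 = 0.5768 = 57.6845%

57.6845%


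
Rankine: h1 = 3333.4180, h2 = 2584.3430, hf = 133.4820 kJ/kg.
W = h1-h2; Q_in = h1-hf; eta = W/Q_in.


W = 749.0750 kJ/kg
Q_in = 3199.9360 kJ/kg
eta = 0.2341 = 23.4091%

eta = 23.4091%


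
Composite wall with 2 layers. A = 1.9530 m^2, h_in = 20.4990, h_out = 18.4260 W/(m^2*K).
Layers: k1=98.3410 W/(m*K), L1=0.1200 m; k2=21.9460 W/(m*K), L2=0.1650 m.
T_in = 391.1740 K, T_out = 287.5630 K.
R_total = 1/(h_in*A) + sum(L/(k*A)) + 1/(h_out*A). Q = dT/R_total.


R_conv_in = 1/(20.4990*1.9530) = 0.0250
R_1 = 0.1200/(98.3410*1.9530) = 0.0006
R_2 = 0.1650/(21.9460*1.9530) = 0.0038
R_conv_out = 1/(18.4260*1.9530) = 0.0278
R_total = 0.0572 K/W
Q = 103.6110 / 0.0572 = 1810.0670 W

R_total = 0.0572 K/W, Q = 1810.0670 W


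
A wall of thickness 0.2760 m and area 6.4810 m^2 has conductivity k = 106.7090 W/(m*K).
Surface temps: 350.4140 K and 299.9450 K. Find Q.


dT = 50.4690 K
Q = 106.7090 * 6.4810 * 50.4690 / 0.2760 = 126461.6049 W

126461.6049 W


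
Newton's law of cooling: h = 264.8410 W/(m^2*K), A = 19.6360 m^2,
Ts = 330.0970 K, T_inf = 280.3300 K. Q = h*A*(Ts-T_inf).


dT = 49.7670 K
Q = 264.8410 * 19.6360 * 49.7670 = 258809.1964 W

258809.1964 W


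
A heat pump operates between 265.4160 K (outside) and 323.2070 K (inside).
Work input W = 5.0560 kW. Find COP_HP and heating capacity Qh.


COP = 323.2070 / 57.7910 = 5.5927
Qh = 5.5927 * 5.0560 = 28.2766 kW

COP = 5.5927, Qh = 28.2766 kW


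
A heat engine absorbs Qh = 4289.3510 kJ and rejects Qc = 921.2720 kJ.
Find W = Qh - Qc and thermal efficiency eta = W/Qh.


W = 4289.3510 - 921.2720 = 3368.0790 kJ
eta = 3368.0790 / 4289.3510 = 0.7852 = 78.5219%

W = 3368.0790 kJ, eta = 78.5219%


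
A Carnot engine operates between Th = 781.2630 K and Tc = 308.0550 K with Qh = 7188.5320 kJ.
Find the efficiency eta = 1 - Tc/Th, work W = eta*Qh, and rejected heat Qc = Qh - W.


eta = 1 - 308.0550/781.2630 = 0.6057
W = 0.6057 * 7188.5320 = 4354.0662 kJ
Qc = 7188.5320 - 4354.0662 = 2834.4658 kJ

eta = 60.5696%, W = 4354.0662 kJ, Qc = 2834.4658 kJ


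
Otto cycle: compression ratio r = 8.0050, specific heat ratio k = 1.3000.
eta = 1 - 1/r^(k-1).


r^(k-1) = 1.8664
eta = 1 - 1/1.8664 = 0.4642 = 46.4214%

46.4214%


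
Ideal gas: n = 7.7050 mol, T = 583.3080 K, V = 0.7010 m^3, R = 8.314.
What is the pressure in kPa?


P = nRT/V = 7.7050 * 8.314 * 583.3080 / 0.7010
= 37366.3430 / 0.7010 = 53304.3409 Pa = 53.3043 kPa

53.3043 kPa


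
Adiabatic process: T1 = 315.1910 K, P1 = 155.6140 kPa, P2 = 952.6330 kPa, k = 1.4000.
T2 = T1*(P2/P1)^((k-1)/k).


(k-1)/k = 0.2857
(P2/P1)^exp = 1.6781
T2 = 315.1910 * 1.6781 = 528.9271 K

528.9271 K


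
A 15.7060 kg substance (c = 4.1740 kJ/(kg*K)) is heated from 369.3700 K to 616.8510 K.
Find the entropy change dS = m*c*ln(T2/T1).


T2/T1 = 1.6700
ln(T2/T1) = 0.5128
dS = 15.7060 * 4.1740 * 0.5128 = 33.6194 kJ/K

33.6194 kJ/K


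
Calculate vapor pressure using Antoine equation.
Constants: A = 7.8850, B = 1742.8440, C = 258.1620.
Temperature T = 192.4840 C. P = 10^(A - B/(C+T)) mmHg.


C+T = 450.6460
B/(C+T) = 3.8674
log10(P) = 7.8850 - 3.8674 = 4.0176
P = 10^4.0176 = 10412.7454 mmHg

10412.7454 mmHg


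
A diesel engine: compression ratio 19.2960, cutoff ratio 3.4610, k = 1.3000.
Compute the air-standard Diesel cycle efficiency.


r^(k-1) = 2.4302
rc^k = 5.0230
eta = 0.4826 = 48.2568%

48.2568%


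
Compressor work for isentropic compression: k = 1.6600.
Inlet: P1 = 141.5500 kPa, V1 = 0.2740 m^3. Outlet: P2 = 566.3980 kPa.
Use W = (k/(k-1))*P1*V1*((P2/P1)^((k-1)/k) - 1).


(k-1)/k = 0.3976
(P2/P1)^exp = 1.7355
W = 2.5152 * 141.5500 * 0.2740 * (1.7355 - 1) = 71.7511 kJ

71.7511 kJ


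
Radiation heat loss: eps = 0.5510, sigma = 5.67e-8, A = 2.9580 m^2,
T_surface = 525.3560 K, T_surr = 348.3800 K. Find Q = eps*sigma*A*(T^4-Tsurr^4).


T^4 = 7.6175e+10
Tsurr^4 = 1.4730e+10
Q = 0.5510 * 5.67e-8 * 2.9580 * 6.1445e+10 = 5678.3196 W

5678.3196 W


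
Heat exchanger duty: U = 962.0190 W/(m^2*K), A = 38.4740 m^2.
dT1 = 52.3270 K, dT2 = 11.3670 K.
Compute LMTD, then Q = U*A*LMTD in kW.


LMTD = 26.8274 K
Q = 962.0190 * 38.4740 * 26.8274 = 992954.4717 W = 992.9545 kW

992.9545 kW


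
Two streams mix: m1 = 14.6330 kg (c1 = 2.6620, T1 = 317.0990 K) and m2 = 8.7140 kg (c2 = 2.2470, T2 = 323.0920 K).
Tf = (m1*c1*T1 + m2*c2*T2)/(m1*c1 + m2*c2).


num = 18678.2290
den = 58.5334
Tf = 319.1038 K

319.1038 K


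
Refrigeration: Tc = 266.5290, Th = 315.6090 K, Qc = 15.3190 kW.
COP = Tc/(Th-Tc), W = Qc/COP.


COP = 266.5290 / 49.0800 = 5.4305
W = 15.3190 / 5.4305 = 2.8209 kW

COP = 5.4305, W = 2.8209 kW


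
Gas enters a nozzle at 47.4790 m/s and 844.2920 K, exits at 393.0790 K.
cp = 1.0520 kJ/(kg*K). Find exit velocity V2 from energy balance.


dT = 451.2130 K
2*cp*1000*dT = 949352.1520
V1^2 = 2254.2554
V2 = sqrt(951606.4074) = 975.5032 m/s

975.5032 m/s


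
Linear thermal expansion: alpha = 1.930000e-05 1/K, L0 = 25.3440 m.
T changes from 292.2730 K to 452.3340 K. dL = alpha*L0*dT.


dT = 160.0610 K
dL = 1.930000e-05 * 25.3440 * 160.0610 = 0.078292 m
L_final = 25.422292 m

dL = 0.078292 m


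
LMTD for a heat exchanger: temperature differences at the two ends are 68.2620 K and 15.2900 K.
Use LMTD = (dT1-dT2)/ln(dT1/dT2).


dT1/dT2 = 4.4645
ln(dT1/dT2) = 1.4962
LMTD = 52.9720 / 1.4962 = 35.4054 K

35.4054 K


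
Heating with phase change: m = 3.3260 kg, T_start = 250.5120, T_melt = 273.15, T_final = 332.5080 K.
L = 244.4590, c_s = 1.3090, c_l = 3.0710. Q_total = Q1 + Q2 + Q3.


Q1 (sensible, solid) = 3.3260 * 1.3090 * 22.6380 = 98.5598 kJ
Q2 (latent) = 3.3260 * 244.4590 = 813.0706 kJ
Q3 (sensible, liquid) = 3.3260 * 3.0710 * 59.3580 = 606.2913 kJ
Q_total = 1517.9217 kJ

1517.9217 kJ


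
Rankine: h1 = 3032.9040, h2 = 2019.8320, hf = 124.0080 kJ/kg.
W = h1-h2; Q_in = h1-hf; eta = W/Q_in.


W = 1013.0720 kJ/kg
Q_in = 2908.8960 kJ/kg
eta = 0.3483 = 34.8267%

eta = 34.8267%


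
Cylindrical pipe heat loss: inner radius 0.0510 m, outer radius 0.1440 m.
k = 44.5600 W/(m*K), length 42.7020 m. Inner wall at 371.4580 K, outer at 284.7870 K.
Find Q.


dT = 86.6710 K
ln(ro/ri) = 1.0380
Q = 2*pi*44.5600*42.7020*86.6710 / 1.0380 = 998285.7707 W

998285.7707 W


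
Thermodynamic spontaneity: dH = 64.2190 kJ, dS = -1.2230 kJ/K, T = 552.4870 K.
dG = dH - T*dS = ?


T*dS = 552.4870 * -1.2230 = -675.6916 kJ
dG = 64.2190 + 675.6916 = 739.9106 kJ (non-spontaneous)

dG = 739.9106 kJ, non-spontaneous


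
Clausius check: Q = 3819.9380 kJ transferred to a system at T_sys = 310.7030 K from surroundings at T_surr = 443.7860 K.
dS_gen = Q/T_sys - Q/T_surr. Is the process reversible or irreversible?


dS_sys = 3819.9380/310.7030 = 12.2945 kJ/K
dS_surr = -3819.9380/443.7860 = -8.6076 kJ/K
dS_gen = 12.2945 - 8.6076 = 3.6869 kJ/K (irreversible)

dS_gen = 3.6869 kJ/K, irreversible


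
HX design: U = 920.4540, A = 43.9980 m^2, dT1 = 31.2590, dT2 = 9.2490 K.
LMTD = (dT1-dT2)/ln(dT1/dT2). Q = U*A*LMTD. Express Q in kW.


LMTD = 18.0737 K
Q = 920.4540 * 43.9980 * 18.0737 = 731950.9643 W = 731.9510 kW

731.9510 kW


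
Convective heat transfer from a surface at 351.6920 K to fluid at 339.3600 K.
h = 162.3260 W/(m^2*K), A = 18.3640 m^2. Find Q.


dT = 12.3320 K
Q = 162.3260 * 18.3640 * 12.3320 = 36761.1329 W

36761.1329 W


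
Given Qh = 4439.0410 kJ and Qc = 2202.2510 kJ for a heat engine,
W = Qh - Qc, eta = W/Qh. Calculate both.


W = 4439.0410 - 2202.2510 = 2236.7900 kJ
eta = 2236.7900 / 4439.0410 = 0.5039 = 50.3890%

W = 2236.7900 kJ, eta = 50.3890%


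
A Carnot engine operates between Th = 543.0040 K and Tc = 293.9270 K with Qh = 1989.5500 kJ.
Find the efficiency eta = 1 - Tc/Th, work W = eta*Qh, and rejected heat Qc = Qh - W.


eta = 1 - 293.9270/543.0040 = 0.4587
W = 0.4587 * 1989.5500 = 912.6105 kJ
Qc = 1989.5500 - 912.6105 = 1076.9395 kJ

eta = 45.8702%, W = 912.6105 kJ, Qc = 1076.9395 kJ


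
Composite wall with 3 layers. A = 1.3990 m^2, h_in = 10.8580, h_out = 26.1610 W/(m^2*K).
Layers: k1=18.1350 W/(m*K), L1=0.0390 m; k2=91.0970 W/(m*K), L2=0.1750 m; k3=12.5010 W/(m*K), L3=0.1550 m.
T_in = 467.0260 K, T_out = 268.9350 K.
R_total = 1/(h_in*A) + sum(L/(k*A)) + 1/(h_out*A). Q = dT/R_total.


R_conv_in = 1/(10.8580*1.3990) = 0.0658
R_1 = 0.0390/(18.1350*1.3990) = 0.0015
R_2 = 0.1750/(91.0970*1.3990) = 0.0014
R_3 = 0.1550/(12.5010*1.3990) = 0.0089
R_conv_out = 1/(26.1610*1.3990) = 0.0273
R_total = 0.1049 K/W
Q = 198.0910 / 0.1049 = 1887.8866 W

R_total = 0.1049 K/W, Q = 1887.8866 W


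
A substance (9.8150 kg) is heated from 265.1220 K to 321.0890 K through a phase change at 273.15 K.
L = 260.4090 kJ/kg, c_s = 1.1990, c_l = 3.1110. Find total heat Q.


Q1 (sensible, solid) = 9.8150 * 1.1990 * 8.0280 = 94.4750 kJ
Q2 (latent) = 9.8150 * 260.4090 = 2555.9143 kJ
Q3 (sensible, liquid) = 9.8150 * 3.1110 * 47.9390 = 1463.7917 kJ
Q_total = 4114.1810 kJ

4114.1810 kJ


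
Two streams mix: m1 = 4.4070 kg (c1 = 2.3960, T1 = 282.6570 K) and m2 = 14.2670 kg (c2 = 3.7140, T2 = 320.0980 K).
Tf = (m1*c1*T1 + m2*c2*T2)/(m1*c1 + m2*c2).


num = 19945.8608
den = 63.5468
Tf = 313.8767 K

313.8767 K


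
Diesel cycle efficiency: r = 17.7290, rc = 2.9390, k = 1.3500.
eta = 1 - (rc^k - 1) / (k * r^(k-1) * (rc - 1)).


r^(k-1) = 2.7355
rc^k = 4.2862
eta = 0.5411 = 54.1078%

54.1078%


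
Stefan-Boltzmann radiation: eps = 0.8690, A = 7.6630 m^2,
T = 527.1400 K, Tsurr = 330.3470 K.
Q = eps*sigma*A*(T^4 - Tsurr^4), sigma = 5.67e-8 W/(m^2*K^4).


T^4 = 7.7215e+10
Tsurr^4 = 1.1909e+10
Q = 0.8690 * 5.67e-8 * 7.6630 * 6.5306e+10 = 24657.9085 W

24657.9085 W


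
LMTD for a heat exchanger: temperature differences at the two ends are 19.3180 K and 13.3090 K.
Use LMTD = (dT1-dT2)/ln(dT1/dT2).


dT1/dT2 = 1.4515
ln(dT1/dT2) = 0.3726
LMTD = 6.0090 / 0.3726 = 16.1274 K

16.1274 K


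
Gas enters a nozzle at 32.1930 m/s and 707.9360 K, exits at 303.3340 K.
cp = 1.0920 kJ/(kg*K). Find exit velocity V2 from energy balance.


dT = 404.6020 K
2*cp*1000*dT = 883650.7680
V1^2 = 1036.3892
V2 = sqrt(884687.1572) = 940.5781 m/s

940.5781 m/s


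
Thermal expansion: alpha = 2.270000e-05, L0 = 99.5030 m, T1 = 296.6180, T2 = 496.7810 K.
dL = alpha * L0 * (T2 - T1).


dT = 200.1630 K
dL = 2.270000e-05 * 99.5030 * 200.1630 = 0.452112 m
L_final = 99.955112 m

dL = 0.452112 m


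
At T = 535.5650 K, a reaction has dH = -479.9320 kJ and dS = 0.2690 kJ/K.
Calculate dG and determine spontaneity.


T*dS = 535.5650 * 0.2690 = 144.0670 kJ
dG = -479.9320 - 144.0670 = -623.9990 kJ (spontaneous)

dG = -623.9990 kJ, spontaneous


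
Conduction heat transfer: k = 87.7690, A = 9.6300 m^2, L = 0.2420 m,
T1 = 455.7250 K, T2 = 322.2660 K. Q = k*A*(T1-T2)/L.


dT = 133.4590 K
Q = 87.7690 * 9.6300 * 133.4590 / 0.2420 = 466122.3612 W

466122.3612 W


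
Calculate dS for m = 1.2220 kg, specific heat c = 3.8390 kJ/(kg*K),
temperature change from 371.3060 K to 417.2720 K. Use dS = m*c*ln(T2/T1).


T2/T1 = 1.1238
ln(T2/T1) = 0.1167
dS = 1.2220 * 3.8390 * 0.1167 = 0.5475 kJ/K

0.5475 kJ/K


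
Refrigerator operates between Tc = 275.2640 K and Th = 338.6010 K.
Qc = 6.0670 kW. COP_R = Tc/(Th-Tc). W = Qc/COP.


COP = 275.2640 / 63.3370 = 4.3460
W = 6.0670 / 4.3460 = 1.3960 kW

COP = 4.3460, W = 1.3960 kW


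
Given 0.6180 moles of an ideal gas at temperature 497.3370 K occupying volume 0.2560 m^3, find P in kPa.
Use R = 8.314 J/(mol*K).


P = nRT/V = 0.6180 * 8.314 * 497.3370 / 0.2560
= 2555.3434 / 0.2560 = 9981.8100 Pa = 9.9818 kPa

9.9818 kPa


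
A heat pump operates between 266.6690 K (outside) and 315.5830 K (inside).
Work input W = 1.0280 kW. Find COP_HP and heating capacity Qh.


COP = 315.5830 / 48.9140 = 6.4518
Qh = 6.4518 * 1.0280 = 6.6324 kW

COP = 6.4518, Qh = 6.6324 kW


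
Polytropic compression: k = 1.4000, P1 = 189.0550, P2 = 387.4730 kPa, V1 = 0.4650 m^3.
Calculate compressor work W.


(k-1)/k = 0.2857
(P2/P1)^exp = 1.2276
W = 3.5000 * 189.0550 * 0.4650 * (1.2276 - 1) = 70.0182 kJ

70.0182 kJ


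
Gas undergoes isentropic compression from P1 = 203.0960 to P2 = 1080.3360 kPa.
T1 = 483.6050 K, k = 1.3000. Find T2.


(k-1)/k = 0.2308
(P2/P1)^exp = 1.4706
T2 = 483.6050 * 1.4706 = 711.2075 K

711.2075 K


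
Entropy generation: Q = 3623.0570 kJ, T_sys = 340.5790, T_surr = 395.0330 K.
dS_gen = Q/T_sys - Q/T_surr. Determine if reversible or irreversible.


dS_sys = 3623.0570/340.5790 = 10.6379 kJ/K
dS_surr = -3623.0570/395.0330 = -9.1715 kJ/K
dS_gen = 10.6379 - 9.1715 = 1.4664 kJ/K (irreversible)

dS_gen = 1.4664 kJ/K, irreversible


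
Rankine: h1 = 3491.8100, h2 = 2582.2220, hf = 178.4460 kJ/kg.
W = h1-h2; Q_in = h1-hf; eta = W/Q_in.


W = 909.5880 kJ/kg
Q_in = 3313.3640 kJ/kg
eta = 0.2745 = 27.4521%

eta = 27.4521%


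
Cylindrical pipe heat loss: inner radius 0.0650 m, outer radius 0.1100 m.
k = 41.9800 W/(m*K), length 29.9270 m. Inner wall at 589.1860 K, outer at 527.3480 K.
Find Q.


dT = 61.8380 K
ln(ro/ri) = 0.5261
Q = 2*pi*41.9800*29.9270*61.8380 / 0.5261 = 927851.1679 W

927851.1679 W


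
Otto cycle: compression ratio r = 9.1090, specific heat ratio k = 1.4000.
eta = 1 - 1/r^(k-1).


r^(k-1) = 2.4198
eta = 1 - 1/2.4198 = 0.5868 = 58.6751%

58.6751%


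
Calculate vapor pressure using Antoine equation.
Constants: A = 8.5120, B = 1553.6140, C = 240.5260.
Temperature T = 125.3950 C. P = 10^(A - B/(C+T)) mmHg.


C+T = 365.9210
B/(C+T) = 4.2458
log10(P) = 8.5120 - 4.2458 = 4.2662
P = 10^4.2662 = 18460.2072 mmHg

18460.2072 mmHg


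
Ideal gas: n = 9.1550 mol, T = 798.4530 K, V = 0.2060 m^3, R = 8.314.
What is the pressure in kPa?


P = nRT/V = 9.1550 * 8.314 * 798.4530 / 0.2060
= 60773.9866 / 0.2060 = 295019.3525 Pa = 295.0194 kPa

295.0194 kPa


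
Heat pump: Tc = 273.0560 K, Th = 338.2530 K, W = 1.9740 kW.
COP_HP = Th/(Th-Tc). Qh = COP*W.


COP = 338.2530 / 65.1970 = 5.1882
Qh = 5.1882 * 1.9740 = 10.2414 kW

COP = 5.1882, Qh = 10.2414 kW


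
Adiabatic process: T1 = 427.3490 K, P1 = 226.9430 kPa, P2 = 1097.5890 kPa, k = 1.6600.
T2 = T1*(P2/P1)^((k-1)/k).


(k-1)/k = 0.3976
(P2/P1)^exp = 1.8714
T2 = 427.3490 * 1.8714 = 799.7282 K

799.7282 K


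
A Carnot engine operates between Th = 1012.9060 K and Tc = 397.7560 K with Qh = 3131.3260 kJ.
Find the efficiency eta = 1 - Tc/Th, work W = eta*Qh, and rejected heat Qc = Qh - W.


eta = 1 - 397.7560/1012.9060 = 0.6073
W = 0.6073 * 3131.3260 = 1901.6920 kJ
Qc = 3131.3260 - 1901.6920 = 1229.6340 kJ

eta = 60.7312%, W = 1901.6920 kJ, Qc = 1229.6340 kJ


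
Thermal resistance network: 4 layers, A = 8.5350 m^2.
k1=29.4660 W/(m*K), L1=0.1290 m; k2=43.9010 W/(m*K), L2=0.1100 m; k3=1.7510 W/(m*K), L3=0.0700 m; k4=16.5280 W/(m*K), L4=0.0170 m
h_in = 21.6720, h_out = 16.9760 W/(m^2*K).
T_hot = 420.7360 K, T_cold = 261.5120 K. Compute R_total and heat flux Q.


R_conv_in = 1/(21.6720*8.5350) = 0.0054
R_1 = 0.1290/(29.4660*8.5350) = 0.0005
R_2 = 0.1100/(43.9010*8.5350) = 0.0003
R_3 = 0.0700/(1.7510*8.5350) = 0.0047
R_4 = 0.0170/(16.5280*8.5350) = 0.0001
R_conv_out = 1/(16.9760*8.5350) = 0.0069
R_total = 0.0179 K/W
Q = 159.2240 / 0.0179 = 8885.7757 W

R_total = 0.0179 K/W, Q = 8885.7757 W


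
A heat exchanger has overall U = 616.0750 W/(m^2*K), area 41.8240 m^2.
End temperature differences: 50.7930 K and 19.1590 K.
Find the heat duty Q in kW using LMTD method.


LMTD = 32.4456 K
Q = 616.0750 * 41.8240 * 32.4456 = 836016.5892 W = 836.0166 kW

836.0166 kW


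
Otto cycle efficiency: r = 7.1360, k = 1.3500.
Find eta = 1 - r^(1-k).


r^(k-1) = 1.9893
eta = 1 - 1/1.9893 = 0.4973 = 49.7321%

49.7321%


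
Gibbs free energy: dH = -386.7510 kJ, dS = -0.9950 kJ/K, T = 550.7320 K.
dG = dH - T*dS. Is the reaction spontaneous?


T*dS = 550.7320 * -0.9950 = -547.9783 kJ
dG = -386.7510 + 547.9783 = 161.2273 kJ (non-spontaneous)

dG = 161.2273 kJ, non-spontaneous


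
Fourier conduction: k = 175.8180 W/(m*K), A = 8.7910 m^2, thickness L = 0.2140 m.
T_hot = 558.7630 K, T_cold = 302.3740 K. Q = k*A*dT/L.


dT = 256.3890 K
Q = 175.8180 * 8.7910 * 256.3890 / 0.2140 = 1851770.7961 W

1851770.7961 W


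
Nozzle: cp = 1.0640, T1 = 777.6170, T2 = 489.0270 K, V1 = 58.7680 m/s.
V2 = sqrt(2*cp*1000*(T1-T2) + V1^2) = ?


dT = 288.5900 K
2*cp*1000*dT = 614119.5200
V1^2 = 3453.6778
V2 = sqrt(617573.1978) = 785.8583 m/s

785.8583 m/s
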